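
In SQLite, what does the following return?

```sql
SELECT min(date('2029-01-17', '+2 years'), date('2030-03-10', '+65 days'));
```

date('2029-01-17', '+2 years') → 2031-01-17.
date('2030-03-10', '+65 days') → 2030-05-14.
Earlier of the two is 2030-05-14.

2030-05-14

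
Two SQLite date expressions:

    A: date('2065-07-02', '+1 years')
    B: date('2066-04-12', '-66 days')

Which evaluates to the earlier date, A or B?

B

A = 2066-07-02.
B = 2066-02-05.
B is earlier.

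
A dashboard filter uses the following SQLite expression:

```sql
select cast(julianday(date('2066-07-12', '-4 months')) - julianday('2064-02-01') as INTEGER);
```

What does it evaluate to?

770

Adding -4 months to 2066-07-12 gives 2066-03-12.
28 days remain in February 2064 after the 1st (29 − 1).
Full months from March 2064 through February 2066 contribute their day counts.
Then 12 days into March 2066.
Total: 28 + 31 + 30 + 31 + 30 + 31 + 31 + 30 + 31 + 30 + 31 + 31 + 28 + 31 + 30 + 31 + 30 + 31 + 31 + 30 + 31 + 30 + 31 + 31 + 28 + 12 = 770.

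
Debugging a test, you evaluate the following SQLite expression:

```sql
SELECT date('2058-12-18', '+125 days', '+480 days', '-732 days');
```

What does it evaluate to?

2058-08-13

Applying '+125 days' to 2058-12-18: counting 125 days forward gives 2059-04-22.
Applying '+480 days' to 2059-04-22: counting 480 days forward gives 2060-08-14.
Applying '-732 days' to 2060-08-14: counting 732 days back gives 2058-08-13.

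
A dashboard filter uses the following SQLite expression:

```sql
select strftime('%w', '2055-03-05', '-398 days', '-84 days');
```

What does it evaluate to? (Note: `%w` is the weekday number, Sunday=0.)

First apply '-398 days', '-84 days': 2055-03-05 → 2053-11-08.
2053-11-08 is a Saturday; with Sunday=0 that is 6.

6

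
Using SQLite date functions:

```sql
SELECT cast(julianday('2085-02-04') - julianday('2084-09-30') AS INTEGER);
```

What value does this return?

127

0 days remain in September 2084 after the 30th (30 − 30).
October 2084: 31 days.
November 2084: 30 days.
December 2084: 31 days.
January 2085: 31 days.
Then 4 days into February 2085.
Total: 0 + 31 + 30 + 31 + 31 + 4 = 127.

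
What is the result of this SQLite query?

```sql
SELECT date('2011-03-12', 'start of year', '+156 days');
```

`start of year` rewinds 2011-03-12 to 2011-01-01.
Applying '+156 days' to 2011-01-01: counting 156 days forward gives 2011-06-06.

2011-06-06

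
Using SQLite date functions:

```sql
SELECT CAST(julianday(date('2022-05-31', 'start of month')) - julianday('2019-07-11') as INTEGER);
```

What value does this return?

1025

`start of month` rewinds 2022-05-31 to 2022-05-01.
20 days remain in July 2019 after the 11th (31 − 11).
Full months from August 2019 through April 2022 contribute their day counts.
Then 1 day into May 2022.
Total: 20 + 31 + 30 + 31 + 30 + 31 + 31 + 29 + 31 + 30 + 31 + 30 + 31 + 31 + 30 + 31 + 30 + 31 + 31 + 28 + 31 + 30 + 31 + 30 + 31 + 31 + 30 + 31 + 30 + 31 + 31 + 28 + 31 + 30 + 1 = 1025.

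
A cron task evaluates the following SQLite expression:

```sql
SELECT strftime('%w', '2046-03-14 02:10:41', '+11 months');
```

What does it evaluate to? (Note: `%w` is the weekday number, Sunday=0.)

4

First apply '+11 months': 2046-03-14 02:10:41 → 2047-02-14 02:10:41.
2047-02-14 is a Thursday; with Sunday=0 that is 4.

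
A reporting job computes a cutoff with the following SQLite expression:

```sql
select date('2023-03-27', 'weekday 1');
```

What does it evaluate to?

`weekday 1` advances to the next Monday; 2023-03-27 is already a Monday, so it stays at 2023-03-27.

2023-03-27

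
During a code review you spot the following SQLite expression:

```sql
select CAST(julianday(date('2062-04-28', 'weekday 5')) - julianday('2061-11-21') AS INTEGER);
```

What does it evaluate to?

158

`weekday 5` advances to the next Friday; 2062-04-28 is already a Friday, so it stays at 2062-04-28.
9 days remain in November 2061 after the 21st (30 − 21).
December 2061: 31 days.
January 2062: 31 days.
February 2062: 28 days.
March 2062: 31 days.
Then 28 days into April 2062.
Total: 9 + 31 + 31 + 28 + 31 + 28 = 158.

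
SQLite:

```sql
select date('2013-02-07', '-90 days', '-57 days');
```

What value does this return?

Applying '-90 days' to 2013-02-07: counting 90 days back gives 2012-11-09.
Applying '-57 days' to 2012-11-09: counting 57 days back gives 2012-09-13.

2012-09-13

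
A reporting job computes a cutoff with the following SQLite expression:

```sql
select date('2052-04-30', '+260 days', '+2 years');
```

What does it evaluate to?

Applying '+260 days' to 2052-04-30: counting 260 days forward gives 2053-01-15.
Adding +2 years to 2053-01-15 gives 2055-01-15.

2055-01-15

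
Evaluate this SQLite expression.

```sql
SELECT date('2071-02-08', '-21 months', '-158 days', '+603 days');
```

2070-07-27

Adding -21 months to 2071-02-08 gives 2069-05-08.
Applying '-158 days' to 2069-05-08: counting 158 days back gives 2068-12-01.
Applying '+603 days' to 2068-12-01: counting 603 days forward gives 2070-07-27.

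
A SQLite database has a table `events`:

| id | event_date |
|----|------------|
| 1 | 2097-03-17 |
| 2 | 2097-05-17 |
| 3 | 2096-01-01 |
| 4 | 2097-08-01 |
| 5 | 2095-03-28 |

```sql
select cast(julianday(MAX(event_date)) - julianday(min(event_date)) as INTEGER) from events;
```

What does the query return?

MIN = 2095-03-28, MAX = 2097-08-01.
3 days remain in March 2095 after the 28th (31 − 28).
Full months from April 2095 through July 2097 contribute their day counts.
Then 1 day into August 2097.
Total: 3 + 30 + 31 + 30 + 31 + 31 + 30 + 31 + 30 + 31 + 31 + 29 + 31 + 30 + 31 + 30 + 31 + 31 + 30 + 31 + 30 + 31 + 31 + 28 + 31 + 30 + 31 + 30 + 31 + 1 = 857.

857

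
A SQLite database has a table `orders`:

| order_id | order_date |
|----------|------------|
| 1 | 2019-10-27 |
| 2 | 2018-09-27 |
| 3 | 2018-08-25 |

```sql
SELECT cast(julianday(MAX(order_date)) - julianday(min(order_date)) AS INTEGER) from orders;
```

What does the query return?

428

MIN = 2018-08-25, MAX = 2019-10-27.
6 days remain in August 2018 after the 25th (31 − 25).
Full months from September 2018 through September 2019 contribute their day counts.
Then 27 days into October 2019.
Total: 6 + 30 + 31 + 30 + 31 + 31 + 28 + 31 + 30 + 31 + 30 + 31 + 31 + 30 + 27 = 428.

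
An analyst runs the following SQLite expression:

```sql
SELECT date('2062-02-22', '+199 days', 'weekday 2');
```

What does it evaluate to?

2062-09-12

Applying '+199 days' to 2062-02-22: counting 199 days forward gives 2062-09-09.
`weekday 2` advances to the next Tuesday; 2062-09-09 is a Saturday, so it moves forward to 2062-09-12.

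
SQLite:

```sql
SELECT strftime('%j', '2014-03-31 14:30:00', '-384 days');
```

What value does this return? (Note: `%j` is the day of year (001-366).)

First apply '-384 days': 2014-03-31 14:30:00 → 2013-03-12 14:30:00.
Day-of-year for 2013-03-12: days since 2013-01-01 inclusive = 71, zero-padded to 071.

071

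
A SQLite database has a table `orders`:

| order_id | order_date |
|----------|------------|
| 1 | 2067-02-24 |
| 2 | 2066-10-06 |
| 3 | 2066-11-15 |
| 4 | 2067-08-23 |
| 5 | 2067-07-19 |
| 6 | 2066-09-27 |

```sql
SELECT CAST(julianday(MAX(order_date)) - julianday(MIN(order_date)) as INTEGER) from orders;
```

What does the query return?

MIN = 2066-09-27, MAX = 2067-08-23.
3 days remain in September 2066 after the 27th (30 − 27).
Full months from October 2066 through July 2067 contribute their day counts.
Then 23 days into August 2067.
Total: 3 + 31 + 30 + 31 + 31 + 28 + 31 + 30 + 31 + 30 + 31 + 23 = 330.

330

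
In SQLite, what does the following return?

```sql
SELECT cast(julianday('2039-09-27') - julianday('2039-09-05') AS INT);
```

22

Both dates are in September 2039: 27 − 5 = 22.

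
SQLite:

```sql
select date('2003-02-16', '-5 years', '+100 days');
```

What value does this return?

1998-05-27

Adding -5 years to 2003-02-16 gives 1998-02-16.
Applying '+100 days' to 1998-02-16: counting 100 days forward gives 1998-05-27.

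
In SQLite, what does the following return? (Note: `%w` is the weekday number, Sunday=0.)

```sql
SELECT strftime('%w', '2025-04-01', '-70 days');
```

2

First apply '-70 days': 2025-04-01 → 2025-01-21.
2025-01-21 is a Tuesday; with Sunday=0 that is 2.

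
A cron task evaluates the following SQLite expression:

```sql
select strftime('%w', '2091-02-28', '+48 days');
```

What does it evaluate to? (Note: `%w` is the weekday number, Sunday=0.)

2

First apply '+48 days': 2091-02-28 → 2091-04-17.
2091-04-17 is a Tuesday; with Sunday=0 that is 2.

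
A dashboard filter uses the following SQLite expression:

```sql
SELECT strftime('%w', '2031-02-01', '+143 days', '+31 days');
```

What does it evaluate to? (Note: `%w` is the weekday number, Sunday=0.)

5

First apply '+143 days', '+31 days': 2031-02-01 → 2031-07-25.
2031-07-25 is a Friday; with Sunday=0 that is 5.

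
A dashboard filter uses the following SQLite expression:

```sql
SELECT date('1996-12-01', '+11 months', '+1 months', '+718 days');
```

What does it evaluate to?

Adding +11 months to 1996-12-01 gives 1997-11-01.
Adding +1 month to 1997-11-01 gives 1997-12-01.
Applying '+718 days' to 1997-12-01: counting 718 days forward gives 1999-11-19.

1999-11-19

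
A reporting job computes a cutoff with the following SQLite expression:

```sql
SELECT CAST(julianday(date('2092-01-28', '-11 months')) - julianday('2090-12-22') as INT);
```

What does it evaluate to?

Adding -11 months to 2092-01-28 gives 2091-02-28.
9 days remain in December 2090 after the 22nd (31 − 22).
January 2091: 31 days.
Then 28 days into February 2091.
Total: 9 + 31 + 28 = 68.

68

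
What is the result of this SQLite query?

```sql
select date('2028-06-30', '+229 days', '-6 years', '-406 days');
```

2022-01-04

Applying '+229 days' to 2028-06-30: counting 229 days forward gives 2029-02-14.
Adding -6 years to 2029-02-14 gives 2023-02-14.
Applying '-406 days' to 2023-02-14: counting 406 days back gives 2022-01-04.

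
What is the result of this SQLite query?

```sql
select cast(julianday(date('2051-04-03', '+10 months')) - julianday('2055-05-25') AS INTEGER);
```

-1207

Adding +10 months to 2051-04-03 gives 2052-02-03.
26 days remain in February 2052 after the 3rd (29 − 3).
Full months from March 2052 through April 2055 contribute their day counts.
Then 25 days into May 2055.
Total: 26 + 31 + 30 + 31 + 30 + 31 + 31 + 30 + 31 + 30 + 31 + 31 + 28 + 31 + 30 + 31 + 30 + 31 + 31 + 30 + 31 + 30 + 31 + 31 + 28 + 31 + 30 + 31 + 30 + 31 + 31 + 30 + 31 + 30 + 31 + 31 + 28 + 31 + 30 + 25 = 1207.
The subtraction is earlier − later, so the result is −1207 → -1207.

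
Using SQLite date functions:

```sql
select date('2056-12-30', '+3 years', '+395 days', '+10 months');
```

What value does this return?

Adding +3 years to 2056-12-30 gives 2059-12-30.
Applying '+395 days' to 2059-12-30: counting 395 days forward gives 2061-01-28.
Adding +10 months to 2061-01-28 gives 2061-11-28.

2061-11-28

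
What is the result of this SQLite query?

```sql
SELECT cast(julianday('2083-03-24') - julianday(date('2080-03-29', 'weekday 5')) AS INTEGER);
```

1090

`weekday 5` advances to the next Friday; 2080-03-29 is already a Friday, so it stays at 2080-03-29.
2 days remain in March 2080 after the 29th (31 − 29).
Full months from April 2080 through February 2083 contribute their day counts.
Then 24 days into March 2083.
Total: 2 + 30 + 31 + 30 + 31 + 31 + 30 + 31 + 30 + 31 + 31 + 28 + 31 + 30 + 31 + 30 + 31 + 31 + 30 + 31 + 30 + 31 + 31 + 28 + 31 + 30 + 31 + 30 + 31 + 31 + 30 + 31 + 30 + 31 + 31 + 28 + 24 = 1090.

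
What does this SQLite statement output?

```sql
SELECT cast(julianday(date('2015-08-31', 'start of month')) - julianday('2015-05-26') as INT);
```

`start of month` rewinds 2015-08-31 to 2015-08-01.
5 days remain in May 2015 after the 26th (31 − 26).
June 2015: 30 days.
July 2015: 31 days.
Then 1 day into August 2015.
Total: 5 + 30 + 31 + 1 = 67.

67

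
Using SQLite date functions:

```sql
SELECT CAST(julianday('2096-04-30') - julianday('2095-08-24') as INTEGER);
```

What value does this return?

250

7 days remain in August 2095 after the 24th (31 − 24).
Full months from September 2095 through March 2096 contribute their day counts.
Then 30 days into April 2096.
Total: 7 + 30 + 31 + 30 + 31 + 31 + 29 + 31 + 30 = 250.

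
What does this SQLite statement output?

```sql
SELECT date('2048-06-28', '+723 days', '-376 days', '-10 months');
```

Applying '+723 days' to 2048-06-28: counting 723 days forward gives 2050-06-21.
Applying '-376 days' to 2050-06-21: counting 376 days back gives 2049-06-10.
Adding -10 months to 2049-06-10 gives 2048-08-10.

2048-08-10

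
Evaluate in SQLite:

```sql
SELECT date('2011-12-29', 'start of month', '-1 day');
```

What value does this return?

2011-11-30

`start of month` rewinds 2011-12-29 to 2011-12-01.
Going back 1 day from 2011-12-01 reaches 2011-11-30 (last day of November, 30 days).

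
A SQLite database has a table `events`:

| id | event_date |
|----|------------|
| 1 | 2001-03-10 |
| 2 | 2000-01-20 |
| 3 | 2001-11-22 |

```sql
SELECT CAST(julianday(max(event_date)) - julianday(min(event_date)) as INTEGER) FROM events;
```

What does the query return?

MIN = 2000-01-20, MAX = 2001-11-22.
11 days remain in January 2000 after the 20th (31 − 20).
Full months from February 2000 through October 2001 contribute their day counts.
Then 22 days into November 2001.
Total: 11 + 29 + 31 + 30 + 31 + 30 + 31 + 31 + 30 + 31 + 30 + 31 + 31 + 28 + 31 + 30 + 31 + 30 + 31 + 31 + 30 + 31 + 22 = 672.

672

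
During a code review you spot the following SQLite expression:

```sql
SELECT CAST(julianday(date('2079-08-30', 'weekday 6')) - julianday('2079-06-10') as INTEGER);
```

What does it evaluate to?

`weekday 6` advances to the next Saturday; 2079-08-30 is a Wednesday, so it moves forward to 2079-09-02.
20 days remain in June 2079 after the 10th (30 − 10).
July 2079: 31 days.
August 2079: 31 days.
Then 2 days into September 2079.
Total: 20 + 31 + 31 + 2 = 84.

84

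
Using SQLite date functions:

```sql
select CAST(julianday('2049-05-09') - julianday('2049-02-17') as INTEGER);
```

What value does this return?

11 days remain in February 2049 after the 17th (28 − 17).
March 2049: 31 days.
April 2049: 30 days.
Then 9 days into May 2049.
Total: 11 + 31 + 30 + 9 = 81.

81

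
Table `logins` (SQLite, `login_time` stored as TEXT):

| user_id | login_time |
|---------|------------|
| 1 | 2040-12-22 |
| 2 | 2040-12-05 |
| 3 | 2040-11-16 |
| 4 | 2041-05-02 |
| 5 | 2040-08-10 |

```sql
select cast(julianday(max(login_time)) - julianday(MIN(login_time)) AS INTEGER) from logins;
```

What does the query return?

265

MIN = 2040-08-10, MAX = 2041-05-02.
21 days remain in August 2040 after the 10th (31 − 10).
Full months from September 2040 through April 2041 contribute their day counts.
Then 2 days into May 2041.
Total: 21 + 30 + 31 + 30 + 31 + 31 + 28 + 31 + 30 + 2 = 265.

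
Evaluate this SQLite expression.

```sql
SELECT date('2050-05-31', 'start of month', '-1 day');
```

`start of month` rewinds 2050-05-31 to 2050-05-01.
Going back 1 day from 2050-05-01 reaches 2050-04-30 (last day of April, 30 days).

2050-04-30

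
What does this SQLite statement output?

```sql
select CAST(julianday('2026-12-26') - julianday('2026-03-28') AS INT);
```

3 days remain in March 2026 after the 28th (31 − 28).
Full months from April 2026 through November 2026 contribute their day counts.
Then 26 days into December 2026.
Total: 3 + 30 + 31 + 30 + 31 + 31 + 30 + 31 + 30 + 26 = 273.

273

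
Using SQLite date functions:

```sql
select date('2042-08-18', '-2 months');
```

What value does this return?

Adding -2 months to 2042-08-18 gives 2042-06-18.

2042-06-18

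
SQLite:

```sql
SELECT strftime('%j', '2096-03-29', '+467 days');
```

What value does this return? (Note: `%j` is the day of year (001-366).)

190

First apply '+467 days': 2096-03-29 → 2097-07-09.
Day-of-year for 2097-07-09: days since 2097-01-01 inclusive = 190, zero-padded to 190.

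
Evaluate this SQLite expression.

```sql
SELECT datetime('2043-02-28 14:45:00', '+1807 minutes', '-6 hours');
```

2043-03-01 14:52:00

1807 minutes = 30h 7m; +1807 minutes from 2043-02-28 14:45:00 is 2043-03-01 20:52:00 (crosses midnight).
-6 hours from 2043-03-01 20:52:00 is 2043-03-01 14:52:00.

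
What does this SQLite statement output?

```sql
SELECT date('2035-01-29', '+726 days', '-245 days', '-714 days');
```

2034-06-10

Applying '+726 days' to 2035-01-29: counting 726 days forward gives 2037-01-24.
Applying '-245 days' to 2037-01-24: counting 245 days back gives 2036-05-24.
Applying '-714 days' to 2036-05-24: counting 714 days back gives 2034-06-10.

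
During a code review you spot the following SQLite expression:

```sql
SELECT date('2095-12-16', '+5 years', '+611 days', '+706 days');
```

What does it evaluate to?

2104-07-25

Adding +5 years to 2095-12-16 gives 2100-12-16.
Applying '+611 days' to 2100-12-16: counting 611 days forward gives 2102-08-19.
Applying '+706 days' to 2102-08-19: counting 706 days forward gives 2104-07-25.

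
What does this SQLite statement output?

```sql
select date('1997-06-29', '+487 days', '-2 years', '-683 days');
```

Applying '+487 days' to 1997-06-29: counting 487 days forward gives 1998-10-29.
Adding -2 years to 1998-10-29 gives 1996-10-29.
Applying '-683 days' to 1996-10-29: counting 683 days back gives 1994-12-16.

1994-12-16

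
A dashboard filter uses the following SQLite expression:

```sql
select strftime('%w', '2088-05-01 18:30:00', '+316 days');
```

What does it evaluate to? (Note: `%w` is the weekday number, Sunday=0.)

0

First apply '+316 days': 2088-05-01 18:30:00 → 2089-03-13 18:30:00.
2089-03-13 is a Sunday; with Sunday=0 that is 0.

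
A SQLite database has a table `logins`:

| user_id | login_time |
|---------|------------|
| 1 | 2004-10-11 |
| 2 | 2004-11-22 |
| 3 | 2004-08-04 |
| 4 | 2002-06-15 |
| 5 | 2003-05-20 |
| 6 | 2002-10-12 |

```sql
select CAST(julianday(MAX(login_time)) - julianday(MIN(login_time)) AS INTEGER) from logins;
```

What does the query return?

891

MIN = 2002-06-15, MAX = 2004-11-22.
15 days remain in June 2002 after the 15th (30 − 15).
Full months from July 2002 through October 2004 contribute their day counts.
Then 22 days into November 2004.
Total: 15 + 31 + 31 + 30 + 31 + 30 + 31 + 31 + 28 + 31 + 30 + 31 + 30 + 31 + 31 + 30 + 31 + 30 + 31 + 31 + 29 + 31 + 30 + 31 + 30 + 31 + 31 + 30 + 31 + 22 = 891.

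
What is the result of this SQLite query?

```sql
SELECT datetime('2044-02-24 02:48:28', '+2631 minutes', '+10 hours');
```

2631 minutes = 43h 51m; +2631 minutes from 2044-02-24 02:48:28 is 2044-02-25 22:39:28 (crosses midnight).
+10 hours from 2044-02-25 22:39:28 is 2044-02-26 08:39:28 (crosses midnight).

2044-02-26 08:39:28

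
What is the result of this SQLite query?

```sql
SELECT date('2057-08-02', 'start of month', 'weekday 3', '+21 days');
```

2057-08-22

`start of month` rewinds 2057-08-02 to 2057-08-01.
`weekday 3` advances to the next Wednesday; 2057-08-01 is already a Wednesday, so it stays at 2057-08-01.
Advancing 21 more days within August lands on 2057-08-22.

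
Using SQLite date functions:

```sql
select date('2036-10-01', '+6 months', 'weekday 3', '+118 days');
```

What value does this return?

Adding +6 months to 2036-10-01 gives 2037-04-01.
`weekday 3` advances to the next Wednesday; 2037-04-01 is already a Wednesday, so it stays at 2037-04-01.
Applying '+118 days' to 2037-04-01: counting 118 days forward gives 2037-07-28.

2037-07-28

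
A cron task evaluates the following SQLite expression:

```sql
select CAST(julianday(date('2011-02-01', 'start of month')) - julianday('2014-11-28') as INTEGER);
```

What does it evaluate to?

-1396

`start of month` rewinds 2011-02-01 to 2011-02-01.
27 days remain in February 2011 after the 1st (28 − 1).
Full months from March 2011 through October 2014 contribute their day counts.
Then 28 days into November 2014.
Total: 27 + 31 + 30 + 31 + 30 + 31 + 31 + 30 + 31 + 30 + 31 + 31 + 29 + 31 + 30 + 31 + 30 + 31 + 31 + 30 + 31 + 30 + 31 + 31 + 28 + 31 + 30 + 31 + 30 + 31 + 31 + 30 + 31 + 30 + 31 + 31 + 28 + 31 + 30 + 31 + 30 + 31 + 31 + 30 + 31 + 28 = 1396.
The subtraction is earlier − later, so the result is −1396 → -1396.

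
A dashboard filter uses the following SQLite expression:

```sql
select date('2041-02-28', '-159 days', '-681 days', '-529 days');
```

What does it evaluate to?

2037-05-31

Applying '-159 days' to 2041-02-28: counting 159 days back gives 2040-09-22.
Applying '-681 days' to 2040-09-22: counting 681 days back gives 2038-11-11.
Applying '-529 days' to 2038-11-11: counting 529 days back gives 2037-05-31.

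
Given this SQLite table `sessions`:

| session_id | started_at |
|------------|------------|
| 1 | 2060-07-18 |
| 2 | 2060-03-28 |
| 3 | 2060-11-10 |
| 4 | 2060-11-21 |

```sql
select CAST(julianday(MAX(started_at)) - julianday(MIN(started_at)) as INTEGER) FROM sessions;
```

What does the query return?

MIN = 2060-03-28, MAX = 2060-11-21.
3 days remain in March 2060 after the 28th (31 − 28).
Full months from April 2060 through October 2060 contribute their day counts.
Then 21 days into November 2060.
Total: 3 + 30 + 31 + 30 + 31 + 31 + 30 + 31 + 21 = 238.

238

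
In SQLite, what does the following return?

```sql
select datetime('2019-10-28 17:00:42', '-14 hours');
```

-14 hours from 2019-10-28 17:00:42 is 2019-10-28 03:00:42.

2019-10-28 03:00:42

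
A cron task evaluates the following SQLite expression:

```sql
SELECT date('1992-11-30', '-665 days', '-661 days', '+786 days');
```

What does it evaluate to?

1991-06-09

Applying '-665 days' to 1992-11-30: counting 665 days back gives 1991-02-04.
Applying '-661 days' to 1991-02-04: counting 661 days back gives 1989-04-14.
Applying '+786 days' to 1989-04-14: counting 786 days forward gives 1991-06-09.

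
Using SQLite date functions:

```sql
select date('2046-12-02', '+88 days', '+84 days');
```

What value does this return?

Applying '+88 days' to 2046-12-02: counting 88 days forward gives 2047-02-28.
Applying '+84 days' to 2047-02-28: counting 84 days forward gives 2047-05-23.

2047-05-23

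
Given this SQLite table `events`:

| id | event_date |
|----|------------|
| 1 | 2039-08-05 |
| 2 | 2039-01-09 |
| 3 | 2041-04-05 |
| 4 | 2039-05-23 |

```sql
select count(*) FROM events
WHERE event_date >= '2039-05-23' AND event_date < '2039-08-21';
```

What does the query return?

Rows in [2039-05-23, 2039-08-21): 2039-08-05, 2039-05-23 → 2 rows.

2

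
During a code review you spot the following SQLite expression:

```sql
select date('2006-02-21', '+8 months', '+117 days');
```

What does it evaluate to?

Adding +8 months to 2006-02-21 gives 2006-10-21.
Applying '+117 days' to 2006-10-21: counting 117 days forward gives 2007-02-15.

2007-02-15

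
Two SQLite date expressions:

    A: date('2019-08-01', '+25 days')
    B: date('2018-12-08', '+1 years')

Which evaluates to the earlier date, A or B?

A

A = 2019-08-26.
B = 2019-12-08.
A is earlier.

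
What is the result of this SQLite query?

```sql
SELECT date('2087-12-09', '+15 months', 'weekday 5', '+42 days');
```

Adding +15 months to 2087-12-09 gives 2089-03-09.
`weekday 5` advances to the next Friday; 2089-03-09 is a Wednesday, so it moves forward to 2089-03-11.
Applying '+42 days' to 2089-03-11: counting 42 days forward gives 2089-04-22.

2089-04-22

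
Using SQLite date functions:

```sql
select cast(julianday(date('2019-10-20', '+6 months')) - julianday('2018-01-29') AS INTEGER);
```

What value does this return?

812

Adding +6 months to 2019-10-20 gives 2020-04-20.
2 days remain in January 2018 after the 29th (31 − 29).
Full months from February 2018 through March 2020 contribute their day counts.
Then 20 days into April 2020.
Total: 2 + 28 + 31 + 30 + 31 + 30 + 31 + 31 + 30 + 31 + 30 + 31 + 31 + 28 + 31 + 30 + 31 + 30 + 31 + 31 + 30 + 31 + 30 + 31 + 31 + 29 + 31 + 20 = 812.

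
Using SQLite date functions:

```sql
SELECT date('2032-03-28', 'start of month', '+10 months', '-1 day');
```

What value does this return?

`start of month` rewinds 2032-03-28 to 2032-03-01.
Adding +10 months to 2032-03-01 gives 2033-01-01.
Going back 1 day from 2033-01-01 reaches 2032-12-31 (last day of December, 31 days).

2032-12-31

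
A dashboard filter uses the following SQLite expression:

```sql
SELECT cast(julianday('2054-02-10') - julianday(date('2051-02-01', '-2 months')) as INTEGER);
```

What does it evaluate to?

1167

Adding -2 months to 2051-02-01 gives 2050-12-01.
30 days remain in December 2050 after the 1st (31 − 1).
Full months from January 2051 through January 2054 contribute their day counts.
Then 10 days into February 2054.
Total: 30 + 31 + 28 + 31 + 30 + 31 + 30 + 31 + 31 + 30 + 31 + 30 + 31 + 31 + 29 + 31 + 30 + 31 + 30 + 31 + 31 + 30 + 31 + 30 + 31 + 31 + 28 + 31 + 30 + 31 + 30 + 31 + 31 + 30 + 31 + 30 + 31 + 31 + 10 = 1167.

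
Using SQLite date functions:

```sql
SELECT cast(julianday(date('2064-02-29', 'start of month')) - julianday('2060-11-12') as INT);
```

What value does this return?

`start of month` rewinds 2064-02-29 to 2064-02-01.
18 days remain in November 2060 after the 12th (30 − 12).
Full months from December 2060 through January 2064 contribute their day counts.
Then 1 day into February 2064.
Total: 18 + 31 + 31 + 28 + 31 + 30 + 31 + 30 + 31 + 31 + 30 + 31 + 30 + 31 + 31 + 28 + 31 + 30 + 31 + 30 + 31 + 31 + 30 + 31 + 30 + 31 + 31 + 28 + 31 + 30 + 31 + 30 + 31 + 31 + 30 + 31 + 30 + 31 + 31 + 1 = 1176.

1176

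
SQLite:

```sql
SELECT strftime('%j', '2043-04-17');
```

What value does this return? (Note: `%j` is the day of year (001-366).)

Day-of-year for 2043-04-17: days since 2043-01-01 inclusive = 107, zero-padded to 107.

107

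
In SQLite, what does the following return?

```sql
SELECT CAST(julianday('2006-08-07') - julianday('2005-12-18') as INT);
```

232

13 days remain in December 2005 after the 18th (31 − 18).
Full months from January 2006 through July 2006 contribute their day counts.
Then 7 days into August 2006.
Total: 13 + 31 + 28 + 31 + 30 + 31 + 30 + 31 + 7 = 232.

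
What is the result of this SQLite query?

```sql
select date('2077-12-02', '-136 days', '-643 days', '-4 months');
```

Applying '-136 days' to 2077-12-02: counting 136 days back gives 2077-07-19.
Applying '-643 days' to 2077-07-19: counting 643 days back gives 2075-10-15.
Adding -4 months to 2075-10-15 gives 2075-06-15.

2075-06-15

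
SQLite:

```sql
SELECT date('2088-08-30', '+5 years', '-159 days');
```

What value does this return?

2093-03-24

Adding +5 years to 2088-08-30 gives 2093-08-30.
Applying '-159 days' to 2093-08-30: counting 159 days back gives 2093-03-24.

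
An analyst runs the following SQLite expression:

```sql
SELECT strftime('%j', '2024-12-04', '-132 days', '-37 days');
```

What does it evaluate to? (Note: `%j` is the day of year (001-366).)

170

First apply '-132 days', '-37 days': 2024-12-04 → 2024-06-18.
Day-of-year for 2024-06-18: days since 2024-01-01 inclusive = 170, zero-padded to 170.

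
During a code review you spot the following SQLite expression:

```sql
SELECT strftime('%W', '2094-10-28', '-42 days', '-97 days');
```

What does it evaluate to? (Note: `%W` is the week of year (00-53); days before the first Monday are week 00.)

23

First apply '-42 days', '-97 days': 2094-10-28 → 2094-06-11.
2094-06-11 is a Friday. SQLite's %W counts Mondays since the year started; the result is 23.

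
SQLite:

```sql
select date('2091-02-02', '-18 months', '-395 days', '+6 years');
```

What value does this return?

2094-07-03

Adding -18 months to 2091-02-02 gives 2089-08-02.
Applying '-395 days' to 2089-08-02: counting 395 days back gives 2088-07-03.
Adding +6 years to 2088-07-03 gives 2094-07-03.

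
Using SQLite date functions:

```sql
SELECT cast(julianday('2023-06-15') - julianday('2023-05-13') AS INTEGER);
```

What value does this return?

33

18 days remain in May 2023 after the 13th (31 − 13).
Then 15 days into June 2023.
Total: 18 + 15 = 33.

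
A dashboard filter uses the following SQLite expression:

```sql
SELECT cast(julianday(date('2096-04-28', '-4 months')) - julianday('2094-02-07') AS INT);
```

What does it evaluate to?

Adding -4 months to 2096-04-28 gives 2095-12-28.
21 days remain in February 2094 after the 7th (28 − 7).
Full months from March 2094 through November 2095 contribute their day counts.
Then 28 days into December 2095.
Total: 21 + 31 + 30 + 31 + 30 + 31 + 31 + 30 + 31 + 30 + 31 + 31 + 28 + 31 + 30 + 31 + 30 + 31 + 31 + 30 + 31 + 30 + 28 = 689.

689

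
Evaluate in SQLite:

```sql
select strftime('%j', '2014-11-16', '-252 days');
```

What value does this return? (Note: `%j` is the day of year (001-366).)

068

First apply '-252 days': 2014-11-16 → 2014-03-09.
Day-of-year for 2014-03-09: days since 2014-01-01 inclusive = 68, zero-padded to 068.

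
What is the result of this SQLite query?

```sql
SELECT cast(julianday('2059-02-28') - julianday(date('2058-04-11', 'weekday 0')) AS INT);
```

320

`weekday 0` advances to the next Sunday; 2058-04-11 is a Thursday, so it moves forward to 2058-04-14.
16 days remain in April 2058 after the 14th (30 − 14).
Full months from May 2058 through January 2059 contribute their day counts.
Then 28 days into February 2059.
Total: 16 + 31 + 30 + 31 + 31 + 30 + 31 + 30 + 31 + 31 + 28 = 320.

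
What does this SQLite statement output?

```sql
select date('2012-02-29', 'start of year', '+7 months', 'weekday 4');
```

2012-08-02

`start of year` rewinds 2012-02-29 to 2012-01-01.
Adding +7 months to 2012-01-01 gives 2012-08-01.
`weekday 4` advances to the next Thursday; 2012-08-01 is a Wednesday, so it moves forward to 2012-08-02.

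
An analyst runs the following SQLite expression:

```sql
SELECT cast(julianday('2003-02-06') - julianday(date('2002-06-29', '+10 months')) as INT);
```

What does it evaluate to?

Adding +10 months to 2002-06-29 gives 2003-04-29.
22 days remain in February 2003 after the 6th (28 − 6).
March 2003: 31 days.
Then 29 days into April 2003.
Total: 22 + 31 + 29 = 82.
The subtraction is earlier − later, so the result is −82 → -82.

-82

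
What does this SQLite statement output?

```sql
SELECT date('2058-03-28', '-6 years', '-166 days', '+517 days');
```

2053-03-14

Adding -6 years to 2058-03-28 gives 2052-03-28.
Applying '-166 days' to 2052-03-28: counting 166 days back gives 2051-10-14.
Applying '+517 days' to 2051-10-14: counting 517 days forward gives 2053-03-14.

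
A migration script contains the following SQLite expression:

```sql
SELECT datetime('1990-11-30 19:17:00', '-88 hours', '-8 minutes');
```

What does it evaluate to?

-88 hours from 1990-11-30 19:17:00 is 1990-11-27 03:17:00 (crosses midnight).
-8 minutes from 1990-11-27 03:17:00 is 1990-11-27 03:09:00.

1990-11-27 03:09:00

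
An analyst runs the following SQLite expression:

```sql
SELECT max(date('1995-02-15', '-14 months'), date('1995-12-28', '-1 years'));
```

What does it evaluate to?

date('1995-02-15', '-14 months') → 1993-12-15.
date('1995-12-28', '-1 years') → 1994-12-28.
Later of the two is 1994-12-28.

1994-12-28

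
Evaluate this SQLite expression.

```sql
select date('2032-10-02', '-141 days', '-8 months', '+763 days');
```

2033-10-16

Applying '-141 days' to 2032-10-02: counting 141 days back gives 2032-05-14.
Adding -8 months to 2032-05-14 gives 2031-09-14.
Applying '+763 days' to 2031-09-14: counting 763 days forward gives 2033-10-16.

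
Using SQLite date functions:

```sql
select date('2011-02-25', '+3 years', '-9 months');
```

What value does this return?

2013-05-25

Adding +3 years to 2011-02-25 gives 2014-02-25.
Adding -9 months to 2014-02-25 gives 2013-05-25.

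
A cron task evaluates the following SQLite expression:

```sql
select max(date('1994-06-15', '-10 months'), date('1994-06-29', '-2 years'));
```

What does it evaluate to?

1993-08-15

date('1994-06-15', '-10 months') → 1993-08-15.
date('1994-06-29', '-2 years') → 1992-06-29.
Later of the two is 1993-08-15.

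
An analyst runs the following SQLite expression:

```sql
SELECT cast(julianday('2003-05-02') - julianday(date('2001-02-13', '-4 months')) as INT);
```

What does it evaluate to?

Adding -4 months to 2001-02-13 gives 2000-10-13.
18 days remain in October 2000 after the 13th (31 − 13).
Full months from November 2000 through April 2003 contribute their day counts.
Then 2 days into May 2003.
Total: 18 + 30 + 31 + 31 + 28 + 31 + 30 + 31 + 30 + 31 + 31 + 30 + 31 + 30 + 31 + 31 + 28 + 31 + 30 + 31 + 30 + 31 + 31 + 30 + 31 + 30 + 31 + 31 + 28 + 31 + 30 + 2 = 931.

931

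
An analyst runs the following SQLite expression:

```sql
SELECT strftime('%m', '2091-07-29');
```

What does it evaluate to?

`%m` extracts the 2-digit month (01-12): 07.

07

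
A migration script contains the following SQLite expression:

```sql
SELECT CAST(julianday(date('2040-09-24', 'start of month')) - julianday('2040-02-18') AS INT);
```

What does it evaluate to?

`start of month` rewinds 2040-09-24 to 2040-09-01.
11 days remain in February 2040 after the 18th (29 − 18).
Full months from March 2040 through August 2040 contribute their day counts.
Then 1 day into September 2040.
Total: 11 + 31 + 30 + 31 + 30 + 31 + 31 + 1 = 196.

196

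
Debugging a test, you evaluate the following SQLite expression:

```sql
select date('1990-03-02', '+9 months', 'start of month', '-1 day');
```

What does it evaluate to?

1990-11-30

Adding +9 months to 1990-03-02 gives 1990-12-02.
`start of month` rewinds 1990-12-02 to 1990-12-01.
Going back 1 day from 1990-12-01 reaches 1990-11-30 (last day of November, 30 days).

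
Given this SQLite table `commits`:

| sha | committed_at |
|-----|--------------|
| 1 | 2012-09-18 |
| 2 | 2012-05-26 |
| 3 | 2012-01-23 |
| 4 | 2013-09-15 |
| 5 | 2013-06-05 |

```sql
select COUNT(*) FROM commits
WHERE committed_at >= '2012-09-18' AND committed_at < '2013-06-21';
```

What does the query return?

2

Rows in [2012-09-18, 2013-06-21): 2012-09-18, 2013-06-05 → 2 rows.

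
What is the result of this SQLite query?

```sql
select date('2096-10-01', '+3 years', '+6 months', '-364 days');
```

Adding +3 years to 2096-10-01 gives 2099-10-01.
Adding +6 months to 2099-10-01 gives 2100-04-01.
Applying '-364 days' to 2100-04-01: counting 364 days back gives 2099-04-02.

2099-04-02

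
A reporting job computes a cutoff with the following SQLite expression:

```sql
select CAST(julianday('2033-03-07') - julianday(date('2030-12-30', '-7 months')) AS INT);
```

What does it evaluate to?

1012

Adding -7 months to 2030-12-30 gives 2030-05-30.
1 day remains in May 2030 after the 30th (31 − 30).
Full months from June 2030 through February 2033 contribute their day counts.
Then 7 days into March 2033.
Total: 1 + 30 + 31 + 31 + 30 + 31 + 30 + 31 + 31 + 28 + 31 + 30 + 31 + 30 + 31 + 31 + 30 + 31 + 30 + 31 + 31 + 29 + 31 + 30 + 31 + 30 + 31 + 31 + 30 + 31 + 30 + 31 + 31 + 28 + 7 = 1012.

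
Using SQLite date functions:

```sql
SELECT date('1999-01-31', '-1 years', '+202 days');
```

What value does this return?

Adding -1 year to 1999-01-31 gives 1998-01-31.
Applying '+202 days' to 1998-01-31: counting 202 days forward gives 1998-08-21.

1998-08-21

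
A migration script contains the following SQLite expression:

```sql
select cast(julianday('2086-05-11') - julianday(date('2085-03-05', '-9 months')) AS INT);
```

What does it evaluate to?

Adding -9 months to 2085-03-05 gives 2084-06-05.
25 days remain in June 2084 after the 5th (30 − 5).
Full months from July 2084 through April 2086 contribute their day counts.
Then 11 days into May 2086.
Total: 25 + 31 + 31 + 30 + 31 + 30 + 31 + 31 + 28 + 31 + 30 + 31 + 30 + 31 + 31 + 30 + 31 + 30 + 31 + 31 + 28 + 31 + 30 + 11 = 705.

705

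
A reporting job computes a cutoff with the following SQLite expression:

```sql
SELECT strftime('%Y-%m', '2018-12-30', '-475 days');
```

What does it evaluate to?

First apply '-475 days': 2018-12-30 → 2017-09-11.
`%Y-%m` extracts the year-month: 2017-09.

2017-09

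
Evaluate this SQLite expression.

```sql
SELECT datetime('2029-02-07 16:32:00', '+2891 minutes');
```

2891 minutes = 48h 11m; +2891 minutes from 2029-02-07 16:32:00 is 2029-02-09 16:43:00 (crosses midnight).

2029-02-09 16:43:00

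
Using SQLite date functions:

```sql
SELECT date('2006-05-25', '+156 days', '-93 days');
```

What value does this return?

Applying '+156 days' to 2006-05-25: counting 156 days forward gives 2006-10-28.
Applying '-93 days' to 2006-10-28: counting 93 days back gives 2006-07-27.

2006-07-27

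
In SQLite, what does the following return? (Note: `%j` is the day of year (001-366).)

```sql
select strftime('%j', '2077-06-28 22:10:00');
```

Day-of-year for 2077-06-28: days since 2077-01-01 inclusive = 179, zero-padded to 179.

179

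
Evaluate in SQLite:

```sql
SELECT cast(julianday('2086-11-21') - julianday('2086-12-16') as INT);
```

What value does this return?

-25

9 days remain in November 2086 after the 21st (30 − 21).
Then 16 days into December 2086.
Total: 9 + 16 = 25.
The subtraction is earlier − later, so the result is −25 → -25.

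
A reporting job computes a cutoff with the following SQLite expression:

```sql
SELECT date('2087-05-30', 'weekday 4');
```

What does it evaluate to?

`weekday 4` advances to the next Thursday; 2087-05-30 is a Friday, so it moves forward to 2087-06-05.

2087-06-05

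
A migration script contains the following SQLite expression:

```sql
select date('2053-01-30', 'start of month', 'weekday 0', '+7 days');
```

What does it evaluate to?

`start of month` rewinds 2053-01-30 to 2053-01-01.
`weekday 0` advances to the next Sunday; 2053-01-01 is a Wednesday, so it moves forward to 2053-01-05.
Advancing 7 more days within January lands on 2053-01-12.

2053-01-12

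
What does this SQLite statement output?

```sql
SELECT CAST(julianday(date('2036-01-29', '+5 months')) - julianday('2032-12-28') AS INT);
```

1279

Adding +5 months to 2036-01-29 gives 2036-06-29.
3 days remain in December 2032 after the 28th (31 − 28).
Full months from January 2033 through May 2036 contribute their day counts.
Then 29 days into June 2036.
Total: 3 + 31 + 28 + 31 + 30 + 31 + 30 + 31 + 31 + 30 + 31 + 30 + 31 + 31 + 28 + 31 + 30 + 31 + 30 + 31 + 31 + 30 + 31 + 30 + 31 + 31 + 28 + 31 + 30 + 31 + 30 + 31 + 31 + 30 + 31 + 30 + 31 + 31 + 29 + 31 + 30 + 31 + 29 = 1279.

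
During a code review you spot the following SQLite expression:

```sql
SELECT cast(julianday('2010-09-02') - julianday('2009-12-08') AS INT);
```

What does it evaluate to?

268

23 days remain in December 2009 after the 8th (31 − 8).
Full months from January 2010 through August 2010 contribute their day counts.
Then 2 days into September 2010.
Total: 23 + 31 + 28 + 31 + 30 + 31 + 30 + 31 + 31 + 2 = 268.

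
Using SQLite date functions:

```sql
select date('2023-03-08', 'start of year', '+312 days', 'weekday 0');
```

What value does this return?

`start of year` rewinds 2023-03-08 to 2023-01-01.
Applying '+312 days' to 2023-01-01: counting 312 days forward gives 2023-11-09.
`weekday 0` advances to the next Sunday; 2023-11-09 is a Thursday, so it moves forward to 2023-11-12.

2023-11-12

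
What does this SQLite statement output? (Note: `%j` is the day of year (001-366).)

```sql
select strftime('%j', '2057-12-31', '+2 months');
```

062

First apply '+2 months': 2057-12-31 → 2058-03-03.
Day-of-year for 2058-03-03: days since 2058-01-01 inclusive = 62, zero-padded to 062.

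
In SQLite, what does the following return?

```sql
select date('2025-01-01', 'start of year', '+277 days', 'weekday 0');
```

2025-10-05

`start of year` rewinds 2025-01-01 to 2025-01-01.
Applying '+277 days' to 2025-01-01: counting 277 days forward gives 2025-10-05.
`weekday 0` advances to the next Sunday; 2025-10-05 is already a Sunday, so it stays at 2025-10-05.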